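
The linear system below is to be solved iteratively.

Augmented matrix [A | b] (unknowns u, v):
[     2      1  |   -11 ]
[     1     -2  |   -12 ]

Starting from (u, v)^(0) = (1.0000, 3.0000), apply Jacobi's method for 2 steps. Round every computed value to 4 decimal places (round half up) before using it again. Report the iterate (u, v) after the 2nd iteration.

(-8.7500, 2.5000)

Iteration 1:
  u = (-11 - (1)·3.0000) / (2) = -7.0000
  v = (-12 - (1)·1.0000) / (-2) = 6.5000
Iteration 2:
  u = (-11 - (1)·6.5000) / (2) = -8.7500
  v = (-12 - (1)·-7.0000) / (-2) = 2.5000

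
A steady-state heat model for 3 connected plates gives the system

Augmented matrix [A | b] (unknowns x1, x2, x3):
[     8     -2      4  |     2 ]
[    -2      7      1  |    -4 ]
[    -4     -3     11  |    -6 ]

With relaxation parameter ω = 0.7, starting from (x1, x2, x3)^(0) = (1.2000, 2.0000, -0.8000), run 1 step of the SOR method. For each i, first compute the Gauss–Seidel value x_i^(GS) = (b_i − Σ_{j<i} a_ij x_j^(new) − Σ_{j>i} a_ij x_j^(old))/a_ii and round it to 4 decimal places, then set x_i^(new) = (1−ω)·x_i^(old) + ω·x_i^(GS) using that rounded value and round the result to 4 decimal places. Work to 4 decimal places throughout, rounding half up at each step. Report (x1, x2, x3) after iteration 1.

(1.1650, 0.5130, -0.2273)

Iteration 1:
  x1: GS value = (2 - (-2)·2.0000 - (4)·-0.8000) / (8) = 1.1500;  x1 ← (1−ω)·1.2000 + ω·1.1500 = 1.1650
  x2: GS value = (-4 - (-2)·1.1650 - (1)·-0.8000) / (7) = -0.1243;  x2 ← (1−ω)·2.0000 + ω·-0.1243 = 0.5130
  x3: GS value = (-6 - (-4)·1.1650 - (-3)·0.5130) / (11) = 0.0181;  x3 ← (1−ω)·-0.8000 + ω·0.0181 = -0.2273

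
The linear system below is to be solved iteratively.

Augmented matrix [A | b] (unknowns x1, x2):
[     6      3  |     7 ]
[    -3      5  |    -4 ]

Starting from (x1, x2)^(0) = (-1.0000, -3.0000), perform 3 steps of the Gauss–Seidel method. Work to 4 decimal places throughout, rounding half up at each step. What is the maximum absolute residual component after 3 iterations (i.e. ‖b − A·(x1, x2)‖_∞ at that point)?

Iteration 1:
  x1 = (7 - (3)·-3.0000) / (6) = 2.6667
  x2 = (-4 - (-3)·2.6667) / (5) = 0.8000
Iteration 2:
  x1 = (7 - (3)·0.8000) / (6) = 0.7667
  x2 = (-4 - (-3)·0.7667) / (5) = -0.3400
Iteration 3:
  x1 = (7 - (3)·-0.3400) / (6) = 1.3367
  x2 = (-4 - (-3)·1.3367) / (5) = 0.0020
Residual b − A·x = (-1.0262, 0.0001); ∞-norm = 1.0262

1.0262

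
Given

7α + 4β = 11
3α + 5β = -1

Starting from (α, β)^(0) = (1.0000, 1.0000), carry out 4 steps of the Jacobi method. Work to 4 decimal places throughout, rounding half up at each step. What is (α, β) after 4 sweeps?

Iteration 1:
  α = (11 - (4)·1.0000) / (7) = 1.0000
  β = (-1 - (3)·1.0000) / (5) = -0.8000
Iteration 2:
  α = (11 - (4)·-0.8000) / (7) = 2.0286
  β = (-1 - (3)·1.0000) / (5) = -0.8000
Iteration 3:
  α = (11 - (4)·-0.8000) / (7) = 2.0286
  β = (-1 - (3)·2.0286) / (5) = -1.4172
Iteration 4:
  α = (11 - (4)·-1.4172) / (7) = 2.3813
  β = (-1 - (3)·2.0286) / (5) = -1.4172

(2.3813, -1.4172)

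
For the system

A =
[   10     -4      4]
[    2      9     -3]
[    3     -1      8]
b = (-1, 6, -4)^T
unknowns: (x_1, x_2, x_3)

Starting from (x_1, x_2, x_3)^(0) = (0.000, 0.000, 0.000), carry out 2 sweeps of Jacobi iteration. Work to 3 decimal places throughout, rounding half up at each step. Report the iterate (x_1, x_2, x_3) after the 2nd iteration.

Iteration 1:
  x_1 = (-1 - (-4)·0.000 - (4)·0.000) / (10) = -0.100
  x_2 = (6 - (2)·0.000 - (-3)·0.000) / (9) = 0.667
  x_3 = (-4 - (3)·0.000 - (-1)·0.000) / (8) = -0.500
Iteration 2:
  x_1 = (-1 - (-4)·0.667 - (4)·-0.500) / (10) = 0.367
  x_2 = (6 - (2)·-0.100 - (-3)·-0.500) / (9) = 0.522
  x_3 = (-4 - (3)·-0.100 - (-1)·0.667) / (8) = -0.379

(0.367, 0.522, -0.379)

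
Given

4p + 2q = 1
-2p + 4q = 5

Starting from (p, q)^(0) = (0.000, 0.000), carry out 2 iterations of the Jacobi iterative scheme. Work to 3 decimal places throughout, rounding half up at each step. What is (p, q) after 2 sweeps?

Iteration 1:
  p = (1 - (2)·0.000) / (4) = 0.250
  q = (5 - (-2)·0.000) / (4) = 1.250
Iteration 2:
  p = (1 - (2)·1.250) / (4) = -0.375
  q = (5 - (-2)·0.250) / (4) = 1.375

(-0.375, 1.375)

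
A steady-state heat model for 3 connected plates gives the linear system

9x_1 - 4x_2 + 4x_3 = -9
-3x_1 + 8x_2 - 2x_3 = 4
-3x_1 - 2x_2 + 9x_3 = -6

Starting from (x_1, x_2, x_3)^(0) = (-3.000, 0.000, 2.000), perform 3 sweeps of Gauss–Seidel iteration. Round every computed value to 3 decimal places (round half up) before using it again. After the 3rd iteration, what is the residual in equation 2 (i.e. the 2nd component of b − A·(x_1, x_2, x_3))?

-0.207

Iteration 1:
  x_1 = (-9 - (-4)·0.000 - (4)·2.000) / (9) = -1.889
  x_2 = (4 - (-3)·-1.889 - (-2)·2.000) / (8) = 0.292
  x_3 = (-6 - (-3)·-1.889 - (-2)·0.292) / (9) = -1.231
Iteration 2:
  x_1 = (-9 - (-4)·0.292 - (4)·-1.231) / (9) = -0.323
  x_2 = (4 - (-3)·-0.323 - (-2)·-1.231) / (8) = 0.071
  x_3 = (-6 - (-3)·-0.323 - (-2)·0.071) / (9) = -0.759
Iteration 3:
  x_1 = (-9 - (-4)·0.071 - (4)·-0.759) / (9) = -0.631
  x_2 = (4 - (-3)·-0.631 - (-2)·-0.759) / (8) = 0.074
  x_3 = (-6 - (-3)·-0.631 - (-2)·0.074) / (9) = -0.861
Residual b − A·x = (0.419, -0.207, 0.004)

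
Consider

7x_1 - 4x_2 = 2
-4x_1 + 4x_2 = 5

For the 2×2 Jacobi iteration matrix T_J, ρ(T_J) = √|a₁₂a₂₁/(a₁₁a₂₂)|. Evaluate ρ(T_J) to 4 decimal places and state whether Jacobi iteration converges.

0.7559

a₁₂a₂₁/(a₁₁a₂₂) = (-4)·(-4) / ((7)·(4)) = 0.571429
ρ = √|0.571429| = √0.571429 = 0.7559
ρ < 1, so Jacobi converges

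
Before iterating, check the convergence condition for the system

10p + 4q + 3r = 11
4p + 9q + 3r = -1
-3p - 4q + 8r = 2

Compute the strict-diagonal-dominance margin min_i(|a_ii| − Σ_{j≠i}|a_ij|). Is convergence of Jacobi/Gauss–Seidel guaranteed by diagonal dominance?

1

row 1: |10| − (4+3) = 3
row 2: |9| − (4+3) = 2
row 3: |8| − (3+4) = 1
minimum over rows = 1 → strictly diagonally dominant (convergence guaranteed)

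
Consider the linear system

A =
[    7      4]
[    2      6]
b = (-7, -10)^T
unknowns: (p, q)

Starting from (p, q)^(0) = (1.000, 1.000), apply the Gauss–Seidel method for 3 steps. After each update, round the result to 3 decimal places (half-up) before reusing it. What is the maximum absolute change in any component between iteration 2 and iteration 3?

Iteration 1:
  p = (-7 - (4)·1.000) / (7) = -1.571
  q = (-10 - (2)·-1.571) / (6) = -1.143
Iteration 2:
  p = (-7 - (4)·-1.143) / (7) = -0.347
  q = (-10 - (2)·-0.347) / (6) = -1.551
Iteration 3:
  p = (-7 - (4)·-1.551) / (7) = -0.114
  q = (-10 - (2)·-0.114) / (6) = -1.629
Change: (0.233, -0.078) → max |·| = 0.233

0.233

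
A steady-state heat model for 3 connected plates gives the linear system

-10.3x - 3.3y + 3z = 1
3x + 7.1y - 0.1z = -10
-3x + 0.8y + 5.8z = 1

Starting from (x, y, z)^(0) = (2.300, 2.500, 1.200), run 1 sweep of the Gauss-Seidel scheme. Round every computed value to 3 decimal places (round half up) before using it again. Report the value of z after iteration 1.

Iteration 1:
  x = (1 - (-3.3)·2.500 - (3)·1.200) / (-10.3) = -0.549
  y = (-10 - (3)·-0.549 - (-0.1)·1.200) / (7.1) = -1.160
  z = (1 - (-3)·-0.549 - (0.8)·-1.160) / (5.8) = 0.048

0.048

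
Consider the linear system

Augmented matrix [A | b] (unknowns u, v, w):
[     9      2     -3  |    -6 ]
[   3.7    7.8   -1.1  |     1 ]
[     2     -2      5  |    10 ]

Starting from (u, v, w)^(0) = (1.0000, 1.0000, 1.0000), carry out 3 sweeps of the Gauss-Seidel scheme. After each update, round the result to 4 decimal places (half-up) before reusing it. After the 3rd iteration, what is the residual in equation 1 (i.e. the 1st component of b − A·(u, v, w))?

Iteration 1:
  u = (-6 - (2)·1.0000 - (-3)·1.0000) / (9) = -0.5556
  v = (1 - (3.7)·-0.5556 - (-1.1)·1.0000) / (7.8) = 0.5328
  w = (10 - (2)·-0.5556 - (-2)·0.5328) / (5) = 2.4354
Iteration 2:
  u = (-6 - (2)·0.5328 - (-3)·2.4354) / (9) = 0.0267
  v = (1 - (3.7)·0.0267 - (-1.1)·2.4354) / (7.8) = 0.4590
  w = (10 - (2)·0.0267 - (-2)·0.4590) / (5) = 2.1729
Iteration 3:
  u = (-6 - (2)·0.4590 - (-3)·2.1729) / (9) = -0.0444
  v = (1 - (3.7)·-0.0444 - (-1.1)·2.1729) / (7.8) = 0.4557
  w = (10 - (2)·-0.0444 - (-2)·0.4557) / (5) = 2.2000
Residual b − A·x = (0.0882, 0.0298, 0.0002)

0.0882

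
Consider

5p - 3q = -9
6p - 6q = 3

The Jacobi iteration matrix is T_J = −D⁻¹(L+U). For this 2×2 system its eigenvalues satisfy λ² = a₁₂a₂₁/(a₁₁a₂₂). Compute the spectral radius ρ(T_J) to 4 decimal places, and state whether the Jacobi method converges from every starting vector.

a₁₂a₂₁/(a₁₁a₂₂) = (-3)·(6) / ((5)·(-6)) = 0.600000
ρ = √|0.600000| = √0.600000 = 0.7746
ρ < 1, so Jacobi converges

0.7746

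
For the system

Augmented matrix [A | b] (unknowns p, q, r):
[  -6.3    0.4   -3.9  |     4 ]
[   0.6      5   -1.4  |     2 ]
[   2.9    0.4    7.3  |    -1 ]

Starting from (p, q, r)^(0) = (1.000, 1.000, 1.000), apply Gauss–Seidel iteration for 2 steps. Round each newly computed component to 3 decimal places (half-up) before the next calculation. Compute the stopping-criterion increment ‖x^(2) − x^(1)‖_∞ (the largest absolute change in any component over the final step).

0.427

Iteration 1:
  p = (4 - (0.4)·1.000 - (-3.9)·1.000) / (-6.3) = -1.190
  q = (2 - (0.6)·-1.190 - (-1.4)·1.000) / (5) = 0.823
  r = (-1 - (2.9)·-1.190 - (0.4)·0.823) / (7.3) = 0.291
Iteration 2:
  p = (4 - (0.4)·0.823 - (-3.9)·0.291) / (-6.3) = -0.763
  q = (2 - (0.6)·-0.763 - (-1.4)·0.291) / (5) = 0.573
  r = (-1 - (2.9)·-0.763 - (0.4)·0.573) / (7.3) = 0.135
Change: (0.427, -0.250, -0.156) → max |·| = 0.427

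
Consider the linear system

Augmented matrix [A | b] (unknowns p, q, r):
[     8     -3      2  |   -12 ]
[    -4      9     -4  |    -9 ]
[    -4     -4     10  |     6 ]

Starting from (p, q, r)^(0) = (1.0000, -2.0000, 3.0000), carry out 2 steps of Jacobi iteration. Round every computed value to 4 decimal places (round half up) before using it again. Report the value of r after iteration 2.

-0.2889

Iteration 1:
  p = (-12 - (-3)·-2.0000 - (2)·3.0000) / (8) = -3.0000
  q = (-9 - (-4)·1.0000 - (-4)·3.0000) / (9) = 0.7778
  r = (6 - (-4)·1.0000 - (-4)·-2.0000) / (10) = 0.2000
Iteration 2:
  p = (-12 - (-3)·0.7778 - (2)·0.2000) / (8) = -1.2583
  q = (-9 - (-4)·-3.0000 - (-4)·0.2000) / (9) = -2.2444
  r = (6 - (-4)·-3.0000 - (-4)·0.7778) / (10) = -0.2889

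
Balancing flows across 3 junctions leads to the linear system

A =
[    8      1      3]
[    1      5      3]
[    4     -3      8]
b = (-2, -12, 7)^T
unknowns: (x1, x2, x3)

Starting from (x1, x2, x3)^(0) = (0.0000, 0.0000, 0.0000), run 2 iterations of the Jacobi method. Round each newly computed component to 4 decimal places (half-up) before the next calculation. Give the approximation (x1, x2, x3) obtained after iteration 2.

Iteration 1:
  x1 = (-2 - (1)·0.0000 - (3)·0.0000) / (8) = -0.2500
  x2 = (-12 - (1)·0.0000 - (3)·0.0000) / (5) = -2.4000
  x3 = (7 - (4)·0.0000 - (-3)·0.0000) / (8) = 0.8750
Iteration 2:
  x1 = (-2 - (1)·-2.4000 - (3)·0.8750) / (8) = -0.2781
  x2 = (-12 - (1)·-0.2500 - (3)·0.8750) / (5) = -2.8750
  x3 = (7 - (4)·-0.2500 - (-3)·-2.4000) / (8) = 0.1000

(-0.2781, -2.8750, 0.1000)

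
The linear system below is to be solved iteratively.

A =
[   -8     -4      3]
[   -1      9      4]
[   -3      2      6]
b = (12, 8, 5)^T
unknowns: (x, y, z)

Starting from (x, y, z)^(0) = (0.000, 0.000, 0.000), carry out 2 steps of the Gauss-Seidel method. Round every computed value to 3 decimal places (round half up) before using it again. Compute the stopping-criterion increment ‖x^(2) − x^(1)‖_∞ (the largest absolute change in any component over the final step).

Iteration 1:
  x = (12 - (-4)·0.000 - (3)·0.000) / (-8) = -1.500
  y = (8 - (-1)·-1.500 - (4)·0.000) / (9) = 0.722
  z = (5 - (-3)·-1.500 - (2)·0.722) / (6) = -0.157
Iteration 2:
  x = (12 - (-4)·0.722 - (3)·-0.157) / (-8) = -1.920
  y = (8 - (-1)·-1.920 - (4)·-0.157) / (9) = 0.745
  z = (5 - (-3)·-1.920 - (2)·0.745) / (6) = -0.375
Change: (-0.420, 0.023, -0.218) → max |·| = 0.420

0.420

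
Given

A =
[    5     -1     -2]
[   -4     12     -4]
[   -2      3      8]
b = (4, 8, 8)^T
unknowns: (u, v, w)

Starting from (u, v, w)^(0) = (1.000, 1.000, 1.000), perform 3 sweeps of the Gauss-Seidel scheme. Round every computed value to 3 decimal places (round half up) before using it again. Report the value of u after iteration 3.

Iteration 1:
  u = (4 - (-1)·1.000 - (-2)·1.000) / (5) = 1.400
  v = (8 - (-4)·1.400 - (-4)·1.000) / (12) = 1.467
  w = (8 - (-2)·1.400 - (3)·1.467) / (8) = 0.800
Iteration 2:
  u = (4 - (-1)·1.467 - (-2)·0.800) / (5) = 1.413
  v = (8 - (-4)·1.413 - (-4)·0.800) / (12) = 1.404
  w = (8 - (-2)·1.413 - (3)·1.404) / (8) = 0.827
Iteration 3:
  u = (4 - (-1)·1.404 - (-2)·0.827) / (5) = 1.412
  v = (8 - (-4)·1.412 - (-4)·0.827) / (12) = 1.413
  w = (8 - (-2)·1.412 - (3)·1.413) / (8) = 0.823

1.412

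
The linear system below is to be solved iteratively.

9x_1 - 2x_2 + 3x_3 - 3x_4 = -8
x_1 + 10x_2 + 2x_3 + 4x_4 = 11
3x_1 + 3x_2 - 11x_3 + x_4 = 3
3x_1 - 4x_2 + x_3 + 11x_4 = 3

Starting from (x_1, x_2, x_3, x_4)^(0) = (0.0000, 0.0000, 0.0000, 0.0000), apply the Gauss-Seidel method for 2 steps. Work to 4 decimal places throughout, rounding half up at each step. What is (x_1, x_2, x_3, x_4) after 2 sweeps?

(-0.2395, 0.7762, -0.0386, 0.6238)

Iteration 1:
  x_1 = (-8 - (-2)·0.0000 - (3)·0.0000 - (-3)·0.0000) / (9) = -0.8889
  x_2 = (11 - (1)·-0.8889 - (2)·0.0000 - (4)·0.0000) / (10) = 1.1889
  x_3 = (3 - (3)·-0.8889 - (3)·1.1889 - (1)·0.0000) / (-11) = -0.1909
  x_4 = (3 - (3)·-0.8889 - (-4)·1.1889 - (1)·-0.1909) / (11) = 0.9648
Iteration 2:
  x_1 = (-8 - (-2)·1.1889 - (3)·-0.1909 - (-3)·0.9648) / (9) = -0.2395
  x_2 = (11 - (1)·-0.2395 - (2)·-0.1909 - (4)·0.9648) / (10) = 0.7762
  x_3 = (3 - (3)·-0.2395 - (3)·0.7762 - (1)·0.9648) / (-11) = -0.0386
  x_4 = (3 - (3)·-0.2395 - (-4)·0.7762 - (1)·-0.0386) / (11) = 0.6238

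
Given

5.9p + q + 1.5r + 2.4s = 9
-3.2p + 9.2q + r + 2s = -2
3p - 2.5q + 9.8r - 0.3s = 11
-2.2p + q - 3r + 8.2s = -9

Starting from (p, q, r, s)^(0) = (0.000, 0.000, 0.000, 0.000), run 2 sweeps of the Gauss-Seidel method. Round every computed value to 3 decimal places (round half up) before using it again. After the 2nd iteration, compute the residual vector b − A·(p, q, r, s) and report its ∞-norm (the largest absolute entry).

Iteration 1:
  p = (9 - (1)·0.000 - (1.5)·0.000 - (2.4)·0.000) / (5.9) = 1.525
  q = (-2 - (-3.2)·1.525 - (1)·0.000 - (2)·0.000) / (9.2) = 0.313
  r = (11 - (3)·1.525 - (-2.5)·0.313 - (-0.3)·0.000) / (9.8) = 0.735
  s = (-9 - (-2.2)·1.525 - (1)·0.313 - (-3)·0.735) / (8.2) = -0.458
Iteration 2:
  p = (9 - (1)·0.313 - (1.5)·0.735 - (2.4)·-0.458) / (5.9) = 1.472
  q = (-2 - (-3.2)·1.472 - (1)·0.735 - (2)·-0.458) / (9.2) = 0.314
  r = (11 - (3)·1.472 - (-2.5)·0.314 - (-0.3)·-0.458) / (9.8) = 0.738
  s = (-9 - (-2.2)·1.472 - (1)·0.314 - (-3)·0.738) / (8.2) = -0.471
Residual b − A·x = (0.025, 0.026, -0.005, 0.001); ∞-norm = 0.026

0.026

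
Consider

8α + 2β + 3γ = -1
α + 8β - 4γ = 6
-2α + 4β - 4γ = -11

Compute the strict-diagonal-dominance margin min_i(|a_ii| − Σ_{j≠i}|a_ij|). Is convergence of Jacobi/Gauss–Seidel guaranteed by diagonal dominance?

row 1: |8| − (2+3) = 3
row 2: |8| − (1+4) = 3
row 3: |-4| − (2+4) = -2
minimum over rows = -2 → not strictly diagonally dominant

-2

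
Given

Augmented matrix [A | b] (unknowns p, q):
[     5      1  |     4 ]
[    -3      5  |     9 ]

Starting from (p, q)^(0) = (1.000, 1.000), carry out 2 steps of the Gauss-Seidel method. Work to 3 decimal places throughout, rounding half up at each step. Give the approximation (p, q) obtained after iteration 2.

Iteration 1:
  p = (4 - (1)·1.000) / (5) = 0.600
  q = (9 - (-3)·0.600) / (5) = 2.160
Iteration 2:
  p = (4 - (1)·2.160) / (5) = 0.368
  q = (9 - (-3)·0.368) / (5) = 2.021

(0.368, 2.021)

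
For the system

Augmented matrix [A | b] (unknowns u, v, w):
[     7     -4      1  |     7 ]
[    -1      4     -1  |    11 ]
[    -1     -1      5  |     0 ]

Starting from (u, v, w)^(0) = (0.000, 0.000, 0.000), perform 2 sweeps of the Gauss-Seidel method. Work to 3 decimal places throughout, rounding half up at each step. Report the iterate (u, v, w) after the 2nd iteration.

Iteration 1:
  u = (7 - (-4)·0.000 - (1)·0.000) / (7) = 1.000
  v = (11 - (-1)·1.000 - (-1)·0.000) / (4) = 3.000
  w = (0 - (-1)·1.000 - (-1)·3.000) / (5) = 0.800
Iteration 2:
  u = (7 - (-4)·3.000 - (1)·0.800) / (7) = 2.600
  v = (11 - (-1)·2.600 - (-1)·0.800) / (4) = 3.600
  w = (0 - (-1)·2.600 - (-1)·3.600) / (5) = 1.240

(2.600, 3.600, 1.240)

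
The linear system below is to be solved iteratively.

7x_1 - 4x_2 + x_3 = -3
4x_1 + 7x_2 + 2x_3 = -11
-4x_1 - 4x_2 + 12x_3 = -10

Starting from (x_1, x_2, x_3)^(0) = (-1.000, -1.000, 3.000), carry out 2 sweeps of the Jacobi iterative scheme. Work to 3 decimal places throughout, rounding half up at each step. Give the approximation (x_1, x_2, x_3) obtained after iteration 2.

(-1.275, -0.326, -1.929)

Iteration 1:
  x_1 = (-3 - (-4)·-1.000 - (1)·3.000) / (7) = -1.429
  x_2 = (-11 - (4)·-1.000 - (2)·3.000) / (7) = -1.857
  x_3 = (-10 - (-4)·-1.000 - (-4)·-1.000) / (12) = -1.500
Iteration 2:
  x_1 = (-3 - (-4)·-1.857 - (1)·-1.500) / (7) = -1.275
  x_2 = (-11 - (4)·-1.429 - (2)·-1.500) / (7) = -0.326
  x_3 = (-10 - (-4)·-1.429 - (-4)·-1.857) / (12) = -1.929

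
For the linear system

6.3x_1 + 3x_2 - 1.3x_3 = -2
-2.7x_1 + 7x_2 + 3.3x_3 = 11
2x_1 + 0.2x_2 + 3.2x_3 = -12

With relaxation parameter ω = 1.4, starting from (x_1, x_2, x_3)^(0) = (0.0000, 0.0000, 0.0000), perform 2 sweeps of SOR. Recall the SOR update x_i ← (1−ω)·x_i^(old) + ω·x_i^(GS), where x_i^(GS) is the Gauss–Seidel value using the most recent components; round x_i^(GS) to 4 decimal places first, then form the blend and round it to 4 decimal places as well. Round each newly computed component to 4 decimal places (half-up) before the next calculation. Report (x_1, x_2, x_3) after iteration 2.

(-3.0272, 3.1028, -0.8596)

Iteration 1:
  x_1: GS value = (-2 - (3)·0.0000 - (-1.3)·0.0000) / (6.3) = -0.3175;  x_1 ← (1−ω)·0.0000 + ω·-0.3175 = -0.4445
  x_2: GS value = (11 - (-2.7)·-0.4445 - (3.3)·0.0000) / (7) = 1.4000;  x_2 ← (1−ω)·0.0000 + ω·1.4000 = 1.9600
  x_3: GS value = (-12 - (2)·-0.4445 - (0.2)·1.9600) / (3.2) = -3.5947;  x_3 ← (1−ω)·0.0000 + ω·-3.5947 = -5.0326
Iteration 2:
  x_1: GS value = (-2 - (3)·1.9600 - (-1.3)·-5.0326) / (6.3) = -2.2893;  x_1 ← (1−ω)·-0.4445 + ω·-2.2893 = -3.0272
  x_2: GS value = (11 - (-2.7)·-3.0272 - (3.3)·-5.0326) / (7) = 2.7763;  x_2 ← (1−ω)·1.9600 + ω·2.7763 = 3.1028
  x_3: GS value = (-12 - (2)·-3.0272 - (0.2)·3.1028) / (3.2) = -2.0519;  x_3 ← (1−ω)·-5.0326 + ω·-2.0519 = -0.8596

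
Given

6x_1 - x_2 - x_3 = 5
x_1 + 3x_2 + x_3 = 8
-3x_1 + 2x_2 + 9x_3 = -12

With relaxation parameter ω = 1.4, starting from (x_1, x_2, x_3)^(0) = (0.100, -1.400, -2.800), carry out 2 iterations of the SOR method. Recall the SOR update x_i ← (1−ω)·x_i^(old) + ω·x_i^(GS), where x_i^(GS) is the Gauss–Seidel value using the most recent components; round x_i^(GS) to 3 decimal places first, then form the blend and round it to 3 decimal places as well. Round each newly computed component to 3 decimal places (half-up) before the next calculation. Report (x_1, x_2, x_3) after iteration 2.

(1.839, 1.783, -0.604)

Iteration 1:
  x_1: GS value = (5 - (-1)·-1.400 - (-1)·-2.800) / (6) = 0.133;  x_1 ← (1−ω)·0.100 + ω·0.133 = 0.146
  x_2: GS value = (8 - (1)·0.146 - (1)·-2.800) / (3) = 3.551;  x_2 ← (1−ω)·-1.400 + ω·3.551 = 5.531
  x_3: GS value = (-12 - (-3)·0.146 - (2)·5.531) / (9) = -2.514;  x_3 ← (1−ω)·-2.800 + ω·-2.514 = -2.400
Iteration 2:
  x_1: GS value = (5 - (-1)·5.531 - (-1)·-2.400) / (6) = 1.355;  x_1 ← (1−ω)·0.146 + ω·1.355 = 1.839
  x_2: GS value = (8 - (1)·1.839 - (1)·-2.400) / (3) = 2.854;  x_2 ← (1−ω)·5.531 + ω·2.854 = 1.783
  x_3: GS value = (-12 - (-3)·1.839 - (2)·1.783) / (9) = -1.117;  x_3 ← (1−ω)·-2.400 + ω·-1.117 = -0.604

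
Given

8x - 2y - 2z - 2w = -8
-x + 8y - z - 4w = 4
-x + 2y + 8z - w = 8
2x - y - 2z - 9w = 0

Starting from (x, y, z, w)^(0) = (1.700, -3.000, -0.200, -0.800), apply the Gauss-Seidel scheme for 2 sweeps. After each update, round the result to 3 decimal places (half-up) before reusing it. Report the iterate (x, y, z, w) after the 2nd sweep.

Iteration 1:
  x = (-8 - (-2)·-3.000 - (-2)·-0.200 - (-2)·-0.800) / (8) = -2.000
  y = (4 - (-1)·-2.000 - (-1)·-0.200 - (-4)·-0.800) / (8) = -0.175
  z = (8 - (-1)·-2.000 - (2)·-0.175 - (-1)·-0.800) / (8) = 0.694
  w = (0 - (2)·-2.000 - (-1)·-0.175 - (-2)·0.694) / (-9) = -0.579
Iteration 2:
  x = (-8 - (-2)·-0.175 - (-2)·0.694 - (-2)·-0.579) / (8) = -1.015
  y = (4 - (-1)·-1.015 - (-1)·0.694 - (-4)·-0.579) / (8) = 0.170
  z = (8 - (-1)·-1.015 - (2)·0.170 - (-1)·-0.579) / (8) = 0.758
  w = (0 - (2)·-1.015 - (-1)·0.170 - (-2)·0.758) / (-9) = -0.413

(-1.015, 0.170, 0.758, -0.413)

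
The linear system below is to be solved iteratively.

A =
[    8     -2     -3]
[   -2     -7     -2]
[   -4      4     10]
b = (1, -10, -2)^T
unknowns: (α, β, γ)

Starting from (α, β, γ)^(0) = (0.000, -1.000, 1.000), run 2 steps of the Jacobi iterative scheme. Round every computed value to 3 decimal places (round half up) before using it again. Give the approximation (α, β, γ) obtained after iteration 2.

Iteration 1:
  α = (1 - (-2)·-1.000 - (-3)·1.000) / (8) = 0.250
  β = (-10 - (-2)·0.000 - (-2)·1.000) / (-7) = 1.143
  γ = (-2 - (-4)·0.000 - (4)·-1.000) / (10) = 0.200
Iteration 2:
  α = (1 - (-2)·1.143 - (-3)·0.200) / (8) = 0.486
  β = (-10 - (-2)·0.250 - (-2)·0.200) / (-7) = 1.300
  γ = (-2 - (-4)·0.250 - (4)·1.143) / (10) = -0.557

(0.486, 1.300, -0.557)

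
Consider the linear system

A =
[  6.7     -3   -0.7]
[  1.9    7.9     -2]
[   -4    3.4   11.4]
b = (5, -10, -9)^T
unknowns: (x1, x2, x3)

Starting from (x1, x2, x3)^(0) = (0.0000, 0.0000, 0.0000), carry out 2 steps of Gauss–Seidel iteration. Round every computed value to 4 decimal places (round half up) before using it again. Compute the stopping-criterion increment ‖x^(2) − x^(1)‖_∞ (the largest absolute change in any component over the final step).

0.6573

Iteration 1:
  x1 = (5 - (-3)·0.0000 - (-0.7)·0.0000) / (6.7) = 0.7463
  x2 = (-10 - (1.9)·0.7463 - (-2)·0.0000) / (7.9) = -1.4453
  x3 = (-9 - (-4)·0.7463 - (3.4)·-1.4453) / (11.4) = -0.0966
Iteration 2:
  x1 = (5 - (-3)·-1.4453 - (-0.7)·-0.0966) / (6.7) = 0.0890
  x2 = (-10 - (1.9)·0.0890 - (-2)·-0.0966) / (7.9) = -1.3117
  x3 = (-9 - (-4)·0.0890 - (3.4)·-1.3117) / (11.4) = -0.3670
Change: (-0.6573, 0.1336, -0.2704) → max |·| = 0.6573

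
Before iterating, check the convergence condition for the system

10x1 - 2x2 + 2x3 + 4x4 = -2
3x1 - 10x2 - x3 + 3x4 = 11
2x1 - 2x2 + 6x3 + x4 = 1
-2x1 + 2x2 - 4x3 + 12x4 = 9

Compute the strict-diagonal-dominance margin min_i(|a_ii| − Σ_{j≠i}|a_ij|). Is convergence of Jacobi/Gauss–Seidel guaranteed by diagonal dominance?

1

row 1: |10| − (2+2+4) = 2
row 2: |-10| − (3+1+3) = 3
row 3: |6| − (2+2+1) = 1
row 4: |12| − (2+2+4) = 4
minimum over rows = 1 → strictly diagonally dominant (convergence guaranteed)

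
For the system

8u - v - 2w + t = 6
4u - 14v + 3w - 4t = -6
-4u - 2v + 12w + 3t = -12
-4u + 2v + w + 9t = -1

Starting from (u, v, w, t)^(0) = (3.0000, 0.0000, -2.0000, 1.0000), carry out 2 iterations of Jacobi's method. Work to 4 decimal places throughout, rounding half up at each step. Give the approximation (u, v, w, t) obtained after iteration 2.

(0.5784, -0.0020, -1.2242, -0.1548)

Iteration 1:
  u = (6 - (-1)·0.0000 - (-2)·-2.0000 - (1)·1.0000) / (8) = 0.1250
  v = (-6 - (4)·3.0000 - (3)·-2.0000 - (-4)·1.0000) / (-14) = 0.5714
  w = (-12 - (-4)·3.0000 - (-2)·0.0000 - (3)·1.0000) / (12) = -0.2500
  t = (-1 - (-4)·3.0000 - (2)·0.0000 - (1)·-2.0000) / (9) = 1.4444
Iteration 2:
  u = (6 - (-1)·0.5714 - (-2)·-0.2500 - (1)·1.4444) / (8) = 0.5784
  v = (-6 - (4)·0.1250 - (3)·-0.2500 - (-4)·1.4444) / (-14) = -0.0020
  w = (-12 - (-4)·0.1250 - (-2)·0.5714 - (3)·1.4444) / (12) = -1.2242
  t = (-1 - (-4)·0.1250 - (2)·0.5714 - (1)·-0.2500) / (9) = -0.1548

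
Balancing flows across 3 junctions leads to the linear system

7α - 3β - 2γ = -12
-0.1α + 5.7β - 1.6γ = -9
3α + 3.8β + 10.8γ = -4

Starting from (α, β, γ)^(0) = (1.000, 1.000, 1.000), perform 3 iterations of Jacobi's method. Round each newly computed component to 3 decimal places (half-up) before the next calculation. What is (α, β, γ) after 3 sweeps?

Iteration 1:
  α = (-12 - (-3)·1.000 - (-2)·1.000) / (7) = -1.000
  β = (-9 - (-0.1)·1.000 - (-1.6)·1.000) / (5.7) = -1.281
  γ = (-4 - (3)·1.000 - (3.8)·1.000) / (10.8) = -1.000
Iteration 2:
  α = (-12 - (-3)·-1.281 - (-2)·-1.000) / (7) = -2.549
  β = (-9 - (-0.1)·-1.000 - (-1.6)·-1.000) / (5.7) = -1.877
  γ = (-4 - (3)·-1.000 - (3.8)·-1.281) / (10.8) = 0.358
Iteration 3:
  α = (-12 - (-3)·-1.877 - (-2)·0.358) / (7) = -2.416
  β = (-9 - (-0.1)·-2.549 - (-1.6)·0.358) / (5.7) = -1.523
  γ = (-4 - (3)·-2.549 - (3.8)·-1.877) / (10.8) = 0.998

(-2.416, -1.523, 0.998)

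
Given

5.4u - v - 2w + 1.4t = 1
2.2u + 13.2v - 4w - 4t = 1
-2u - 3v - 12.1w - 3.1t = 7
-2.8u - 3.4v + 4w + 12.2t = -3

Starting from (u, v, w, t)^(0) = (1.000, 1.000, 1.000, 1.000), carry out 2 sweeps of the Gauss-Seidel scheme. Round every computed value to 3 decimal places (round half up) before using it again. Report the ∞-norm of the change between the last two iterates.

0.700

Iteration 1:
  u = (1 - (-1)·1.000 - (-2)·1.000 - (1.4)·1.000) / (5.4) = 0.481
  v = (1 - (2.2)·0.481 - (-4)·1.000 - (-4)·1.000) / (13.2) = 0.602
  w = (7 - (-2)·0.481 - (-3)·0.602 - (-3.1)·1.000) / (-12.1) = -1.063
  t = (-3 - (-2.8)·0.481 - (-3.4)·0.602 - (4)·-1.063) / (12.2) = 0.381
Iteration 2:
  u = (1 - (-1)·0.602 - (-2)·-1.063 - (1.4)·0.381) / (5.4) = -0.196
  v = (1 - (2.2)·-0.196 - (-4)·-1.063 - (-4)·0.381) / (13.2) = -0.098
  w = (7 - (-2)·-0.196 - (-3)·-0.098 - (-3.1)·0.381) / (-12.1) = -0.619
  t = (-3 - (-2.8)·-0.196 - (-3.4)·-0.098 - (4)·-0.619) / (12.2) = -0.115
Change: (-0.677, -0.700, 0.444, -0.496) → max |·| = 0.700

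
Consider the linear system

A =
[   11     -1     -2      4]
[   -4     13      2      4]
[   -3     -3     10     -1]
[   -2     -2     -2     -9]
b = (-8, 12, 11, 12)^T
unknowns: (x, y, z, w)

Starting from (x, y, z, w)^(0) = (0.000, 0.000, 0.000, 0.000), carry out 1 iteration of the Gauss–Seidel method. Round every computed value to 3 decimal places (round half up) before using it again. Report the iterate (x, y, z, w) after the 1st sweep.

(-0.727, 0.699, 1.092, -1.570)

Iteration 1:
  x = (-8 - (-1)·0.000 - (-2)·0.000 - (4)·0.000) / (11) = -0.727
  y = (12 - (-4)·-0.727 - (2)·0.000 - (4)·0.000) / (13) = 0.699
  z = (11 - (-3)·-0.727 - (-3)·0.699 - (-1)·0.000) / (10) = 1.092
  w = (12 - (-2)·-0.727 - (-2)·0.699 - (-2)·1.092) / (-9) = -1.570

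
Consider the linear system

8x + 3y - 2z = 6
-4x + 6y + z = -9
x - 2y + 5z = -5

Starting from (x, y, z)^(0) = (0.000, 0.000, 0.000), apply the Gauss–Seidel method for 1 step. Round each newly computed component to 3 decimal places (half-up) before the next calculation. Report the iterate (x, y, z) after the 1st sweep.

(0.750, -1.000, -1.550)

Iteration 1:
  x = (6 - (3)·0.000 - (-2)·0.000) / (8) = 0.750
  y = (-9 - (-4)·0.750 - (1)·0.000) / (6) = -1.000
  z = (-5 - (1)·0.750 - (-2)·-1.000) / (5) = -1.550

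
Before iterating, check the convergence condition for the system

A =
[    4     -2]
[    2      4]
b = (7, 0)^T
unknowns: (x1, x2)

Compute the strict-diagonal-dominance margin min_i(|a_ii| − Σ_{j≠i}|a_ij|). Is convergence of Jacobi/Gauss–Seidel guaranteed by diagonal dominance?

2

row 1: |4| − (2) = 2
row 2: |4| − (2) = 2
minimum over rows = 2 → strictly diagonally dominant (convergence guaranteed)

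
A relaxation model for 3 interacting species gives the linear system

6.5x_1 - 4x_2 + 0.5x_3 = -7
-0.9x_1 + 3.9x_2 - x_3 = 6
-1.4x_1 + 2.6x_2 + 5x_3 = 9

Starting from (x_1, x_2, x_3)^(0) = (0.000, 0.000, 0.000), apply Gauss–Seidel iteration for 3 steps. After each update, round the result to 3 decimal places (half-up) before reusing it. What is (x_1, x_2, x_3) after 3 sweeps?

(-0.113, 1.726, 0.871)

Iteration 1:
  x_1 = (-7 - (-4)·0.000 - (0.5)·0.000) / (6.5) = -1.077
  x_2 = (6 - (-0.9)·-1.077 - (-1)·0.000) / (3.9) = 1.290
  x_3 = (9 - (-1.4)·-1.077 - (2.6)·1.290) / (5) = 0.828
Iteration 2:
  x_1 = (-7 - (-4)·1.290 - (0.5)·0.828) / (6.5) = -0.347
  x_2 = (6 - (-0.9)·-0.347 - (-1)·0.828) / (3.9) = 1.671
  x_3 = (9 - (-1.4)·-0.347 - (2.6)·1.671) / (5) = 0.834
Iteration 3:
  x_1 = (-7 - (-4)·1.671 - (0.5)·0.834) / (6.5) = -0.113
  x_2 = (6 - (-0.9)·-0.113 - (-1)·0.834) / (3.9) = 1.726
  x_3 = (9 - (-1.4)·-0.113 - (2.6)·1.726) / (5) = 0.871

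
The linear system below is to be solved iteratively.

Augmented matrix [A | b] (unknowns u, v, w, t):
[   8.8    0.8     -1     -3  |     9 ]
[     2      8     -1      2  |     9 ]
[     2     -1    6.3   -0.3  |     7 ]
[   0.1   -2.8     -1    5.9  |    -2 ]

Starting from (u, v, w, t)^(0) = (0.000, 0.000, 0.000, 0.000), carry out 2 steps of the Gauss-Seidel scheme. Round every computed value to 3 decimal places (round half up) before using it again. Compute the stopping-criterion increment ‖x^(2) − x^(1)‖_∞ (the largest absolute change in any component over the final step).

0.098

Iteration 1:
  u = (9 - (0.8)·0.000 - (-1)·0.000 - (-3)·0.000) / (8.8) = 1.023
  v = (9 - (2)·1.023 - (-1)·0.000 - (2)·0.000) / (8) = 0.869
  w = (7 - (2)·1.023 - (-1)·0.869 - (-0.3)·0.000) / (6.3) = 0.924
  t = (-2 - (0.1)·1.023 - (-2.8)·0.869 - (-1)·0.924) / (5.9) = 0.213
Iteration 2:
  u = (9 - (0.8)·0.869 - (-1)·0.924 - (-3)·0.213) / (8.8) = 1.121
  v = (9 - (2)·1.121 - (-1)·0.924 - (2)·0.213) / (8) = 0.907
  w = (7 - (2)·1.121 - (-1)·0.907 - (-0.3)·0.213) / (6.3) = 0.909
  t = (-2 - (0.1)·1.121 - (-2.8)·0.907 - (-1)·0.909) / (5.9) = 0.227
Change: (0.098, 0.038, -0.015, 0.014) → max |·| = 0.098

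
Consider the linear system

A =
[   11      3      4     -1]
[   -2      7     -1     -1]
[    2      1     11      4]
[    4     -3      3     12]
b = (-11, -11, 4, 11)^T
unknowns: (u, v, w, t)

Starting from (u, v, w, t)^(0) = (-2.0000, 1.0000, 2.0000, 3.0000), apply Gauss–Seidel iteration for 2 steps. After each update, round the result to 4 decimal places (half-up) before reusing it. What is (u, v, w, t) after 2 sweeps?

(-0.4144, -1.5560, 0.1341, 0.6323)

Iteration 1:
  u = (-11 - (3)·1.0000 - (4)·2.0000 - (-1)·3.0000) / (11) = -1.7273
  v = (-11 - (-2)·-1.7273 - (-1)·2.0000 - (-1)·3.0000) / (7) = -1.3507
  w = (4 - (2)·-1.7273 - (1)·-1.3507 - (4)·3.0000) / (11) = -0.2904
  t = (11 - (4)·-1.7273 - (-3)·-1.3507 - (3)·-0.2904) / (12) = 1.2274
Iteration 2:
  u = (-11 - (3)·-1.3507 - (4)·-0.2904 - (-1)·1.2274) / (11) = -0.4144
  v = (-11 - (-2)·-0.4144 - (-1)·-0.2904 - (-1)·1.2274) / (7) = -1.5560
  w = (4 - (2)·-0.4144 - (1)·-1.5560 - (4)·1.2274) / (11) = 0.1341
  t = (11 - (4)·-0.4144 - (-3)·-1.5560 - (3)·0.1341) / (12) = 0.6323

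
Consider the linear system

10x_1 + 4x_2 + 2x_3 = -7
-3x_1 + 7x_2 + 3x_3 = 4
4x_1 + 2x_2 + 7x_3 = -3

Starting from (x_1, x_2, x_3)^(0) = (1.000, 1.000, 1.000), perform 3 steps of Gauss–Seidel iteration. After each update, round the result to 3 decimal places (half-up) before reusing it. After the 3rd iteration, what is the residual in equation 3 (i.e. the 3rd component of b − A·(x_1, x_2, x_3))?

Iteration 1:
  x_1 = (-7 - (4)·1.000 - (2)·1.000) / (10) = -1.300
  x_2 = (4 - (-3)·-1.300 - (3)·1.000) / (7) = -0.414
  x_3 = (-3 - (4)·-1.300 - (2)·-0.414) / (7) = 0.433
Iteration 2:
  x_1 = (-7 - (4)·-0.414 - (2)·0.433) / (10) = -0.621
  x_2 = (4 - (-3)·-0.621 - (3)·0.433) / (7) = 0.120
  x_3 = (-3 - (4)·-0.621 - (2)·0.120) / (7) = -0.108
Iteration 3:
  x_1 = (-7 - (4)·0.120 - (2)·-0.108) / (10) = -0.726
  x_2 = (4 - (-3)·-0.726 - (3)·-0.108) / (7) = 0.307
  x_3 = (-3 - (4)·-0.726 - (2)·0.307) / (7) = -0.101
Residual b − A·x = (-0.766, -0.024, -0.003)

-0.003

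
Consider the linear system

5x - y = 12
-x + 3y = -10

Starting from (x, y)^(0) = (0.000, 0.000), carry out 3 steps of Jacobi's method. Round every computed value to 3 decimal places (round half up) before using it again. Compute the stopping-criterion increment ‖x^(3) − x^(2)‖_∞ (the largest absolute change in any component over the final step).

Iteration 1:
  x = (12 - (-1)·0.000) / (5) = 2.400
  y = (-10 - (-1)·0.000) / (3) = -3.333
Iteration 2:
  x = (12 - (-1)·-3.333) / (5) = 1.733
  y = (-10 - (-1)·2.400) / (3) = -2.533
Iteration 3:
  x = (12 - (-1)·-2.533) / (5) = 1.893
  y = (-10 - (-1)·1.733) / (3) = -2.756
Change: (0.160, -0.223) → max |·| = 0.223

0.223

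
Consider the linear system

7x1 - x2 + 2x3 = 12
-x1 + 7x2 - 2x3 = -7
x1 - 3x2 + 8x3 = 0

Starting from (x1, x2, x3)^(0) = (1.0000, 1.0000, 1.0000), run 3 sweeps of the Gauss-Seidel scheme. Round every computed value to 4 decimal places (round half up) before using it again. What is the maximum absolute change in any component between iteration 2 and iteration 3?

Iteration 1:
  x1 = (12 - (-1)·1.0000 - (2)·1.0000) / (7) = 1.5714
  x2 = (-7 - (-1)·1.5714 - (-2)·1.0000) / (7) = -0.4898
  x3 = (0 - (1)·1.5714 - (-3)·-0.4898) / (8) = -0.3801
Iteration 2:
  x1 = (12 - (-1)·-0.4898 - (2)·-0.3801) / (7) = 1.7529
  x2 = (-7 - (-1)·1.7529 - (-2)·-0.3801) / (7) = -0.8582
  x3 = (0 - (1)·1.7529 - (-3)·-0.8582) / (8) = -0.5409
Iteration 3:
  x1 = (12 - (-1)·-0.8582 - (2)·-0.5409) / (7) = 1.7462
  x2 = (-7 - (-1)·1.7462 - (-2)·-0.5409) / (7) = -0.9051
  x3 = (0 - (1)·1.7462 - (-3)·-0.9051) / (8) = -0.5577
Change: (-0.0067, -0.0469, -0.0168) → max |·| = 0.0469

0.0469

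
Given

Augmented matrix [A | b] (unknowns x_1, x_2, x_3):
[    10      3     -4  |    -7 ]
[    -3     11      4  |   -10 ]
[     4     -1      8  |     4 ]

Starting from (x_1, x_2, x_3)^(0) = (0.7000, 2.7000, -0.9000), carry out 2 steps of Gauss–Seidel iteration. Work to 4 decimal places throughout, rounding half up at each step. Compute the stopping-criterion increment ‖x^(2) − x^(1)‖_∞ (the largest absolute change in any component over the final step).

Iteration 1:
  x_1 = (-7 - (3)·2.7000 - (-4)·-0.9000) / (10) = -1.8700
  x_2 = (-10 - (-3)·-1.8700 - (4)·-0.9000) / (11) = -1.0918
  x_3 = (4 - (4)·-1.8700 - (-1)·-1.0918) / (8) = 1.2985
Iteration 2:
  x_1 = (-7 - (3)·-1.0918 - (-4)·1.2985) / (10) = 0.1469
  x_2 = (-10 - (-3)·0.1469 - (4)·1.2985) / (11) = -1.3412
  x_3 = (4 - (4)·0.1469 - (-1)·-1.3412) / (8) = 0.2589
Change: (2.0169, -0.2494, -1.0396) → max |·| = 2.0169

2.0169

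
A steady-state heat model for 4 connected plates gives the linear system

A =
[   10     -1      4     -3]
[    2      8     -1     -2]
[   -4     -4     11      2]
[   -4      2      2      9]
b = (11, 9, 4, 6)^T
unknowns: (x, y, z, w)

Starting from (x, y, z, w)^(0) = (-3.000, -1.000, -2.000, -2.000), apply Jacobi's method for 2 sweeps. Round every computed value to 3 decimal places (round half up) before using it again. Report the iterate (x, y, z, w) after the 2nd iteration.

(1.503, 0.734, 1.209, 1.112)

Iteration 1:
  x = (11 - (-1)·-1.000 - (4)·-2.000 - (-3)·-2.000) / (10) = 1.200
  y = (9 - (2)·-3.000 - (-1)·-2.000 - (-2)·-2.000) / (8) = 1.125
  z = (4 - (-4)·-3.000 - (-4)·-1.000 - (2)·-2.000) / (11) = -0.727
  w = (6 - (-4)·-3.000 - (2)·-1.000 - (2)·-2.000) / (9) = 0.000
Iteration 2:
  x = (11 - (-1)·1.125 - (4)·-0.727 - (-3)·0.000) / (10) = 1.503
  y = (9 - (2)·1.200 - (-1)·-0.727 - (-2)·0.000) / (8) = 0.734
  z = (4 - (-4)·1.200 - (-4)·1.125 - (2)·0.000) / (11) = 1.209
  w = (6 - (-4)·1.200 - (2)·1.125 - (2)·-0.727) / (9) = 1.112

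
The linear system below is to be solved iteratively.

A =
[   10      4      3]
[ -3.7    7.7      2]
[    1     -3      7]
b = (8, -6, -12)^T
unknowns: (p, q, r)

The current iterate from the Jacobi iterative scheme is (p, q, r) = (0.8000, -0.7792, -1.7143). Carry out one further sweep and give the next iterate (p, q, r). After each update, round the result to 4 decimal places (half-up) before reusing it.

One sweep:
  p = (8 - (4)·-0.7792 - (3)·-1.7143) / (10) = 1.6260
  q = (-6 - (-3.7)·0.8000 - (2)·-1.7143) / (7.7) = 0.0505
  r = (-12 - (1)·0.8000 - (-3)·-0.7792) / (7) = -2.1625

(1.6260, 0.0505, -2.1625)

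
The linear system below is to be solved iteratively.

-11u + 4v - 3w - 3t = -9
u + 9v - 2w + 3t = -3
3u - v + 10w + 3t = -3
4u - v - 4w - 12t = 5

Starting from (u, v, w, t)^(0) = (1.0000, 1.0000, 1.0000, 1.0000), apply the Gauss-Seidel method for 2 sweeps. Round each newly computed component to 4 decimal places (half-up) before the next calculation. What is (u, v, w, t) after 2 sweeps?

(0.8281, -0.6523, -0.6494, 0.1302)

Iteration 1:
  u = (-9 - (4)·1.0000 - (-3)·1.0000 - (-3)·1.0000) / (-11) = 0.6364
  v = (-3 - (1)·0.6364 - (-2)·1.0000 - (3)·1.0000) / (9) = -0.5152
  w = (-3 - (3)·0.6364 - (-1)·-0.5152 - (3)·1.0000) / (10) = -0.8424
  t = (5 - (4)·0.6364 - (-1)·-0.5152 - (-4)·-0.8424) / (-12) = 0.1192
Iteration 2:
  u = (-9 - (4)·-0.5152 - (-3)·-0.8424 - (-3)·0.1192) / (-11) = 0.8281
  v = (-3 - (1)·0.8281 - (-2)·-0.8424 - (3)·0.1192) / (9) = -0.6523
  w = (-3 - (3)·0.8281 - (-1)·-0.6523 - (3)·0.1192) / (10) = -0.6494
  t = (5 - (4)·0.8281 - (-1)·-0.6523 - (-4)·-0.6494) / (-12) = 0.1302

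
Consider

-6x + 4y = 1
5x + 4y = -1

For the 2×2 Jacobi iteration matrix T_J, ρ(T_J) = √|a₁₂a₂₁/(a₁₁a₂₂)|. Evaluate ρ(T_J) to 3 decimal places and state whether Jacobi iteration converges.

a₁₂a₂₁/(a₁₁a₂₂) = (4)·(5) / ((-6)·(4)) = -0.833333
ρ = √|-0.833333| = √0.833333 = 0.913
ρ < 1, so Jacobi converges

0.913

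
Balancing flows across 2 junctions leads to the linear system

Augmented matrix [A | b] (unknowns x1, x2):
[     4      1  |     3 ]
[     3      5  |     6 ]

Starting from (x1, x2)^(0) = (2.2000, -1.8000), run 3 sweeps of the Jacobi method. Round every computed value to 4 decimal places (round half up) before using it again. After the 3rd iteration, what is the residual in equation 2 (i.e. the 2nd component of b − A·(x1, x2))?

Iteration 1:
  x1 = (3 - (1)·-1.8000) / (4) = 1.2000
  x2 = (6 - (3)·2.2000) / (5) = -0.1200
Iteration 2:
  x1 = (3 - (1)·-0.1200) / (4) = 0.7800
  x2 = (6 - (3)·1.2000) / (5) = 0.4800
Iteration 3:
  x1 = (3 - (1)·0.4800) / (4) = 0.6300
  x2 = (6 - (3)·0.7800) / (5) = 0.7320
Residual b − A·x = (-0.2520, 0.4500)

0.4500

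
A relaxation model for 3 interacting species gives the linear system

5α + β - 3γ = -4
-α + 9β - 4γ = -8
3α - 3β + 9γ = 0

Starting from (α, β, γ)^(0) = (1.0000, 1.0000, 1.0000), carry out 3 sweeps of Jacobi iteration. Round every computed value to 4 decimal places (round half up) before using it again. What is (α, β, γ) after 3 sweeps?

(-0.6000, -0.9605, -0.0667)

Iteration 1:
  α = (-4 - (1)·1.0000 - (-3)·1.0000) / (5) = -0.4000
  β = (-8 - (-1)·1.0000 - (-4)·1.0000) / (9) = -0.3333
  γ = (0 - (3)·1.0000 - (-3)·1.0000) / (9) = 0.0000
Iteration 2:
  α = (-4 - (1)·-0.3333 - (-3)·0.0000) / (5) = -0.7333
  β = (-8 - (-1)·-0.4000 - (-4)·0.0000) / (9) = -0.9333
  γ = (0 - (3)·-0.4000 - (-3)·-0.3333) / (9) = 0.0222
Iteration 3:
  α = (-4 - (1)·-0.9333 - (-3)·0.0222) / (5) = -0.6000
  β = (-8 - (-1)·-0.7333 - (-4)·0.0222) / (9) = -0.9605
  γ = (0 - (3)·-0.7333 - (-3)·-0.9333) / (9) = -0.0667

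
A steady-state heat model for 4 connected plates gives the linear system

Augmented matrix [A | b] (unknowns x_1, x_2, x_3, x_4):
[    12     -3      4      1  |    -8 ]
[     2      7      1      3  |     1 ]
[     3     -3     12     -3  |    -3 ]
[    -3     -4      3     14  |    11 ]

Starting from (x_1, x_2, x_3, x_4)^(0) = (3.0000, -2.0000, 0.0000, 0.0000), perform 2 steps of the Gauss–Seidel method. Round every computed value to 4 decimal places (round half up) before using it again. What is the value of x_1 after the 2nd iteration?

Iteration 1:
  x_1 = (-8 - (-3)·-2.0000 - (4)·0.0000 - (1)·0.0000) / (12) = -1.1667
  x_2 = (1 - (2)·-1.1667 - (1)·0.0000 - (3)·0.0000) / (7) = 0.4762
  x_3 = (-3 - (3)·-1.1667 - (-3)·0.4762 - (-3)·0.0000) / (12) = 0.1607
  x_4 = (11 - (-3)·-1.1667 - (-4)·0.4762 - (3)·0.1607) / (14) = 0.6373
Iteration 2:
  x_1 = (-8 - (-3)·0.4762 - (4)·0.1607 - (1)·0.6373) / (12) = -0.6543
  x_2 = (1 - (2)·-0.6543 - (1)·0.1607 - (3)·0.6373) / (7) = 0.0337
  x_3 = (-3 - (3)·-0.6543 - (-3)·0.0337 - (-3)·0.6373) / (12) = 0.0813
  x_4 = (11 - (-3)·-0.6543 - (-4)·0.0337 - (3)·0.0813) / (14) = 0.6377

-0.6543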